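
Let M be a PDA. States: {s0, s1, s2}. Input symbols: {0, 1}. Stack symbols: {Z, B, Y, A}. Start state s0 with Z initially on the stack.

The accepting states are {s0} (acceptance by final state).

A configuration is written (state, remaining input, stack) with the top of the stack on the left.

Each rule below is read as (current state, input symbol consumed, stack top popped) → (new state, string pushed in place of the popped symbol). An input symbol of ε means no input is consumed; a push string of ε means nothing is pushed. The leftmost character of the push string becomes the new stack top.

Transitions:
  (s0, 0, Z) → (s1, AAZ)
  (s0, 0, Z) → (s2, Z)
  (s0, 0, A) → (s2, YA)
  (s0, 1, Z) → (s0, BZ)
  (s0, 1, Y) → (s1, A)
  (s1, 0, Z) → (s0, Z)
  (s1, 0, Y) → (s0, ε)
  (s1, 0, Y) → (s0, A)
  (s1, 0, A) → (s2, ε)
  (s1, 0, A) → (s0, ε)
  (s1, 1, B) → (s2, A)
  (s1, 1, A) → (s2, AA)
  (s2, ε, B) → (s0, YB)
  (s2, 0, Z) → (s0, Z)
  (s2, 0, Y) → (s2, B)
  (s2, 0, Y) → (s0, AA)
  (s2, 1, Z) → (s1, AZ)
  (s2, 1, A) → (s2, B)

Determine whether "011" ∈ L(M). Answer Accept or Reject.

One accepting computation: (s0, 011, Z) ⊢ (s1, 11, AAZ) ⊢ (s2, 1, AAAZ) ⊢ (s2, ε, BAAZ) ⊢ (s0, ε, YBAAZ)
All input consumed and state s0 ∈ F.

Accept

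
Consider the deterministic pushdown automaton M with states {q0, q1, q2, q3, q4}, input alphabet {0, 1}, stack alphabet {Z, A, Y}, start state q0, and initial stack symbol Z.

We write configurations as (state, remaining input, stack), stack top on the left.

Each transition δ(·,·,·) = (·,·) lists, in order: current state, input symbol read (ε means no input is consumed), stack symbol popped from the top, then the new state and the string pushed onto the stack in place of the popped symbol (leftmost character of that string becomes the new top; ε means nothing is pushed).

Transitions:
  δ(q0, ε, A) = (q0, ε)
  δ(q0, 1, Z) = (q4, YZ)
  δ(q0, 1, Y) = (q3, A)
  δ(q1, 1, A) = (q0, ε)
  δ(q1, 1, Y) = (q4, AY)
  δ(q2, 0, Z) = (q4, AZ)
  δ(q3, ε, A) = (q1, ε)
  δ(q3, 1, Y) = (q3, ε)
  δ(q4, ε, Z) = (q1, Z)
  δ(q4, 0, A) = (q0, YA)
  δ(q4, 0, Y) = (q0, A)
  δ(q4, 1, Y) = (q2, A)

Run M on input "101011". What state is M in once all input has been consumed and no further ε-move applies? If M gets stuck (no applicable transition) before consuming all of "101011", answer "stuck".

q2

(q0, 101011, Z)
  read 1, top Z: go to q4, push YZ → (q4, 01011, YZ)
  read 0, top Y: go to q0, push A → (q0, 1011, AZ)
  ε-move, top A: go to q0, push ε → (q0, 1011, Z)
  read 1, top Z: go to q4, push YZ → (q4, 011, YZ)
  read 0, top Y: go to q0, push A → (q0, 11, AZ)
  ε-move, top A: go to q0, push ε → (q0, 11, Z)
  read 1, top Z: go to q4, push YZ → (q4, 1, YZ)
  read 1, top Y: go to q2, push A → (q2, ε, AZ)
All input consumed; M is in state q2.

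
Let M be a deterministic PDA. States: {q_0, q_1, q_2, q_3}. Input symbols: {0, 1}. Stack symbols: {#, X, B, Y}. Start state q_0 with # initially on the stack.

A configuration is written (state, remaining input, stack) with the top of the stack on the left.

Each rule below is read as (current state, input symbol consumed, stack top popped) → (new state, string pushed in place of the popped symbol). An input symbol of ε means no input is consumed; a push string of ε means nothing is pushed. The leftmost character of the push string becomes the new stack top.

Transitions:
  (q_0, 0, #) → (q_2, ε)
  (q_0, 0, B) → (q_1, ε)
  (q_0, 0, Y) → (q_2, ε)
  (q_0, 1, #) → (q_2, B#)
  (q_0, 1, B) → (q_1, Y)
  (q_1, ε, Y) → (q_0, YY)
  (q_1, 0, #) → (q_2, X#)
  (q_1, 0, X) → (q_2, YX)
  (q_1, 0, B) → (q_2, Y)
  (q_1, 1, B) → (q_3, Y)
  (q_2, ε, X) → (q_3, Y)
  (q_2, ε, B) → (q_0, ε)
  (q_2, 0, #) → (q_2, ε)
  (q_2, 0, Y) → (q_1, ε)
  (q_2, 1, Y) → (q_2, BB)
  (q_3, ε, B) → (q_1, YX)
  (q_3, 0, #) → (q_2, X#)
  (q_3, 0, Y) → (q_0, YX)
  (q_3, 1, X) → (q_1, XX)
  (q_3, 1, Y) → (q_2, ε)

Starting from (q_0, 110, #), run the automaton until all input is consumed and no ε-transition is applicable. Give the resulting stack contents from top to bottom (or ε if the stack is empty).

(q_0, 110, #)
  read 1, top #: go to q_2, push B# → (q_2, 10, B#)
  ε-move, top B: go to q_0, push ε → (q_0, 10, #)
  read 1, top #: go to q_2, push B# → (q_2, 0, B#)
  ε-move, top B: go to q_0, push ε → (q_0, 0, #)
  read 0, top #: go to q_2, push ε → (q_2, ε, ε)
All input consumed in state q_2 with stack ε.

ε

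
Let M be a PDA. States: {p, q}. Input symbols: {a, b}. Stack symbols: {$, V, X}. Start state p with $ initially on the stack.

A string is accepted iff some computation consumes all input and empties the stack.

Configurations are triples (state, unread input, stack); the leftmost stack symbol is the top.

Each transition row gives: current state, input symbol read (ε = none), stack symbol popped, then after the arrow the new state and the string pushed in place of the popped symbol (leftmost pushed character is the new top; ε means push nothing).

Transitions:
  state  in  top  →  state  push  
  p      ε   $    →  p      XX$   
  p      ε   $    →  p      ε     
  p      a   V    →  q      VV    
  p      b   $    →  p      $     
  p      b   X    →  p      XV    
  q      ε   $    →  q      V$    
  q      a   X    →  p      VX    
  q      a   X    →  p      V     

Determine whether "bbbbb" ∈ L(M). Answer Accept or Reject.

Accept

One accepting computation: (p, bbbbb, $) ⊢ (p, bbbb, $) ⊢ (p, bbb, $) ⊢ (p, bb, $) ⊢ (p, b, $) ⊢ (p, ε, $) ⊢ (p, ε, ε)
All input consumed and the stack is empty.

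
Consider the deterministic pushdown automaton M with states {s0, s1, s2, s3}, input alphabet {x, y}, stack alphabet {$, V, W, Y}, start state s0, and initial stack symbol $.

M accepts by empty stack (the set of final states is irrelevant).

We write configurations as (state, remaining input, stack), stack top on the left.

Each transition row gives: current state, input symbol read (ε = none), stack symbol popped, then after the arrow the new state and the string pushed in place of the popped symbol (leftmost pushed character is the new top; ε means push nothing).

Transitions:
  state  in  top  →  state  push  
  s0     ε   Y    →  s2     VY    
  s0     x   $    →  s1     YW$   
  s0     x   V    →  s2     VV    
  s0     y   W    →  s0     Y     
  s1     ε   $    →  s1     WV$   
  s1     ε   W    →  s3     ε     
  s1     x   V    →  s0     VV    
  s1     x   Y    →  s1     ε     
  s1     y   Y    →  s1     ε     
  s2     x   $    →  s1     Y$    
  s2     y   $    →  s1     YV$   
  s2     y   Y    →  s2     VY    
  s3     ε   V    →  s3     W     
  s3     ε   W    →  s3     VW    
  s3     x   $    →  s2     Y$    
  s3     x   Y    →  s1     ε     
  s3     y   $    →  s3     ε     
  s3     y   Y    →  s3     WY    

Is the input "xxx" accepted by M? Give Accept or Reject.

(s0, xxx, $) ⊢ (s1, xx, YW$) ⊢ (s1, x, W$) ⊢ (s3, x, $) ⊢ (s2, ε, Y$)
All input consumed; stack is Y$, not empty, and no further ε-move applies.

Reject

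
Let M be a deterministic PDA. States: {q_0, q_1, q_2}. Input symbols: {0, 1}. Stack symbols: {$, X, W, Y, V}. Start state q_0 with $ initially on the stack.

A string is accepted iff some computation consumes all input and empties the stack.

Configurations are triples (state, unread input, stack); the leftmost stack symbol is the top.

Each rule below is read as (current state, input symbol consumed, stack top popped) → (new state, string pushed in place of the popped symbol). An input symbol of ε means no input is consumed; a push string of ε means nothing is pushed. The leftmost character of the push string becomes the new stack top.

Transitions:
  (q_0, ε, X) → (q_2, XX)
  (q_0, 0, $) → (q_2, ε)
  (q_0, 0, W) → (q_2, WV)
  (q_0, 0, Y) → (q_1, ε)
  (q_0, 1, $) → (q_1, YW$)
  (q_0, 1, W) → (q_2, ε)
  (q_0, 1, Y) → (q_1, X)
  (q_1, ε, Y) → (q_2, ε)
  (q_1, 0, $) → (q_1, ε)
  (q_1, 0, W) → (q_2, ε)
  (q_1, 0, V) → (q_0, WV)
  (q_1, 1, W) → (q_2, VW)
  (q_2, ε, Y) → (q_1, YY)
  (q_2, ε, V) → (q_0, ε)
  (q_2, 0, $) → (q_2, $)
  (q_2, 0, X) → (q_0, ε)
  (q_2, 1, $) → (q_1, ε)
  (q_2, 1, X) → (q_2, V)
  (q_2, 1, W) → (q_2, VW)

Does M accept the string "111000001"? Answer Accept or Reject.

Accept

(q_0, 111000001, $)
  read 1, top $: go to q_1, push YW$ → (q_1, 11000001, YW$)
  ε-move, top Y: go to q_2, push ε → (q_2, 11000001, W$)
  read 1, top W: go to q_2, push VW → (q_2, 1000001, VW$)
  ε-move, top V: go to q_0, push ε → (q_0, 1000001, W$)
  read 1, top W: go to q_2, push ε → (q_2, 000001, $)
  read 0, top $: go to q_2, push $ → (q_2, 00001, $)
  read 0, top $: go to q_2, push $ → (q_2, 0001, $)
  read 0, top $: go to q_2, push $ → (q_2, 001, $)
  read 0, top $: go to q_2, push $ → (q_2, 01, $)
  read 0, top $: go to q_2, push $ → (q_2, 1, $)
  read 1, top $: go to q_1, push ε → (q_1, ε, ε)
All input consumed and the stack is empty.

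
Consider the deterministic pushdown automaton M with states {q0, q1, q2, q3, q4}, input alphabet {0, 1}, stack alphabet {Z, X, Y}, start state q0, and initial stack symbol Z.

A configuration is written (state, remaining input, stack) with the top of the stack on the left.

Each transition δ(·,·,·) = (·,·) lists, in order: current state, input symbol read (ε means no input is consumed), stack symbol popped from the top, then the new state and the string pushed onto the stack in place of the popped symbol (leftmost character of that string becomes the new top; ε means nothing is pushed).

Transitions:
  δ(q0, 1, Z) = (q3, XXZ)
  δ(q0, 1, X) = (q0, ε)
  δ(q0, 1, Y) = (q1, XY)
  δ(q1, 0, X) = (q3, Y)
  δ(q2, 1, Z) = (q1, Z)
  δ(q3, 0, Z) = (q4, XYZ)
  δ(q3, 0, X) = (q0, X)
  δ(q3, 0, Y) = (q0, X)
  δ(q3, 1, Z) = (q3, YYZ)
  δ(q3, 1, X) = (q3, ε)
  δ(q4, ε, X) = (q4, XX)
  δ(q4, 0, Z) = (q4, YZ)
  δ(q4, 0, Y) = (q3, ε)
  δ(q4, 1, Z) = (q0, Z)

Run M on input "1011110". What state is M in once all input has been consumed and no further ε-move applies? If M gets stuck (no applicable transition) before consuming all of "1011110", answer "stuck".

(q0, 1011110, Z) ⊢ (q3, 011110, XXZ) ⊢ (q0, 11110, XXZ) ⊢ (q0, 1110, XZ) ⊢ (q0, 110, Z) ⊢ (q3, 10, XXZ) ⊢ (q3, 0, XZ) ⊢ (q0, ε, XZ)
All input consumed; M is in state q0.

q0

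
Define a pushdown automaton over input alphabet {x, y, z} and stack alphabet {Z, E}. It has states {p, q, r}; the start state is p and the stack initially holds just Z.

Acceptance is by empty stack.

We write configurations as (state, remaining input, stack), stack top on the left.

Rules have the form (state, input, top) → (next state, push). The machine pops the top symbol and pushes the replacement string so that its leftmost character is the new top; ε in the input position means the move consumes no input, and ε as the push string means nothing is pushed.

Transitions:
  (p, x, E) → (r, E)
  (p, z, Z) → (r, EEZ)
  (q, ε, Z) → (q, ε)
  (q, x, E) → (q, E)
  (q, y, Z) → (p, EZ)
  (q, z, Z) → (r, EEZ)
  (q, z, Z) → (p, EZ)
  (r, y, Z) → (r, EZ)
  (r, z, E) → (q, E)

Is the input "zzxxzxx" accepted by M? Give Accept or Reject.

No computation consumes all input and empties the stack.

Reject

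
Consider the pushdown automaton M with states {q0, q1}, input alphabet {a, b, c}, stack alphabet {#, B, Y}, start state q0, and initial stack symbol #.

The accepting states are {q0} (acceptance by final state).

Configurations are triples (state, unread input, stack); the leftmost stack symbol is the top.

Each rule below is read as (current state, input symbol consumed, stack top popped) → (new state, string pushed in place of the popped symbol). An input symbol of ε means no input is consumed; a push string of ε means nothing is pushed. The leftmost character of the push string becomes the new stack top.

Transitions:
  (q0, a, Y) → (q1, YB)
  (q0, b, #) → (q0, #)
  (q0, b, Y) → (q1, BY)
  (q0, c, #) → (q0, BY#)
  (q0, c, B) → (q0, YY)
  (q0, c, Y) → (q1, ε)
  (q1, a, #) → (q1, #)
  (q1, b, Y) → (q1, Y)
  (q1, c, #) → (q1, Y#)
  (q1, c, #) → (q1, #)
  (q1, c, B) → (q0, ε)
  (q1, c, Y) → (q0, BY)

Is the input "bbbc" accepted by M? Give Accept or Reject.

One accepting computation: (q0, bbbc, #) ⊢ (q0, bbc, #) ⊢ (q0, bc, #) ⊢ (q0, c, #) ⊢ (q0, ε, BY#)
All input consumed and state q0 ∈ F.

Accept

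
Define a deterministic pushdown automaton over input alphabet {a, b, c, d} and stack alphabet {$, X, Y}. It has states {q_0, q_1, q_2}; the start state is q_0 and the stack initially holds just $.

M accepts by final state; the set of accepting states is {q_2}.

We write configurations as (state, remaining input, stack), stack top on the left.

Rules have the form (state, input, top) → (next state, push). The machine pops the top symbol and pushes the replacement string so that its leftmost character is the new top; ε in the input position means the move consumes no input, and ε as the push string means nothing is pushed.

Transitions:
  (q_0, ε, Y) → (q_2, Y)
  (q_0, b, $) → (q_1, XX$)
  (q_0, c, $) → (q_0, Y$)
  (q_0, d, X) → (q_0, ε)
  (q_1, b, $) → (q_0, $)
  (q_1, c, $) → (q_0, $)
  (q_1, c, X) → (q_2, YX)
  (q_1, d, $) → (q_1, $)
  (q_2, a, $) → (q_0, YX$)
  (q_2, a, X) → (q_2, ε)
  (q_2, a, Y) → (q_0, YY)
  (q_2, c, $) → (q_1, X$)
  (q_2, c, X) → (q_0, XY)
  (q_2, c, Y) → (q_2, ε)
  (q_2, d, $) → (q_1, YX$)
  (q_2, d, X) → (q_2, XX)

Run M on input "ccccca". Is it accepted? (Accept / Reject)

(q_0, ccccca, $)
  read c, top $: go to q_0, push Y$ → (q_0, cccca, Y$)
  ε-move, top Y: go to q_2, push Y → (q_2, cccca, Y$)
  read c, top Y: go to q_2, push ε → (q_2, ccca, $)
  read c, top $: go to q_1, push X$ → (q_1, cca, X$)
  read c, top X: go to q_2, push YX → (q_2, ca, YX$)
  read c, top Y: go to q_2, push ε → (q_2, a, X$)
  read a, top X: go to q_2, push ε → (q_2, ε, $)
All input consumed; state q_2 ∈ F.

Accept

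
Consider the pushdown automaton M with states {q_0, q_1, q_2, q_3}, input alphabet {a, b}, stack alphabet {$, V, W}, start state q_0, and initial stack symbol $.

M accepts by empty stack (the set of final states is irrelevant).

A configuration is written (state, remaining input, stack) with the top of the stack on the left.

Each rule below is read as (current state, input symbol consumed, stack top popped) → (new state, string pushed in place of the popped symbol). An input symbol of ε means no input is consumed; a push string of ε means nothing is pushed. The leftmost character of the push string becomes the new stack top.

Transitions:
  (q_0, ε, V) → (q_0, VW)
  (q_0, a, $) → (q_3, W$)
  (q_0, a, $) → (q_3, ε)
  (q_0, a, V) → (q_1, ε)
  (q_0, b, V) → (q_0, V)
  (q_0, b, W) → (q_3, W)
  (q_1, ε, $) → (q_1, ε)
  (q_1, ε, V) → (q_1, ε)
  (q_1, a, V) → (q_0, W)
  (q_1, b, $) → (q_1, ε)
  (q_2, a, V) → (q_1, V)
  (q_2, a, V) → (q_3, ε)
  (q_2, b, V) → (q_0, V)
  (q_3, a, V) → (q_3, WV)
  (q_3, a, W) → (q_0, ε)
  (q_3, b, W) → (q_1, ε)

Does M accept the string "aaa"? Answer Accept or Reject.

Accept

One accepting computation: (q_0, aaa, $) ⊢ (q_3, aa, W$) ⊢ (q_0, a, $) ⊢ (q_3, ε, ε)
All input consumed and the stack is empty.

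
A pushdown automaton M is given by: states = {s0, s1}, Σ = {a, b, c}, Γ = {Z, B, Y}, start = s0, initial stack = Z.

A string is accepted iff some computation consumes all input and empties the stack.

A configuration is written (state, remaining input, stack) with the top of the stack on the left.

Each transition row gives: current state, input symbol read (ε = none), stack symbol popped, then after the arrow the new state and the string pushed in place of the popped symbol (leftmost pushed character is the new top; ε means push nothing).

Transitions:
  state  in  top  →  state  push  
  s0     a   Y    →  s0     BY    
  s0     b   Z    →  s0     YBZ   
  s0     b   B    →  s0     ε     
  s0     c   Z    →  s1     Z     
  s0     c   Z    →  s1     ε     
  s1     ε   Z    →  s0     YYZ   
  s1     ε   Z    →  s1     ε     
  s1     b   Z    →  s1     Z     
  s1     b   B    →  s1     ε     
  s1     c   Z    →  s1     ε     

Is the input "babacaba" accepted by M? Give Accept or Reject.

No computation consumes all input and empties the stack.

Reject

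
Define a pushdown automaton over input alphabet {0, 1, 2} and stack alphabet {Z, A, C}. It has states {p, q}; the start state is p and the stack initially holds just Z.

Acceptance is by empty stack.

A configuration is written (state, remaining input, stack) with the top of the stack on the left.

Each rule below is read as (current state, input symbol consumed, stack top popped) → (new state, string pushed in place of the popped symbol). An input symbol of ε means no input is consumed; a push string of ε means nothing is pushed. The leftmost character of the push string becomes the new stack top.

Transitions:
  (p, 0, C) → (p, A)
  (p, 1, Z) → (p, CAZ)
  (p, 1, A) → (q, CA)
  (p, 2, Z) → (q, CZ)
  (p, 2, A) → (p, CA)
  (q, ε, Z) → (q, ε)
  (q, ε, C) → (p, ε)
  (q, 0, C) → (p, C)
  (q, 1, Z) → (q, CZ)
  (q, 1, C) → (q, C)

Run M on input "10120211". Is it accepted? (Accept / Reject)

No computation consumes all input and empties the stack.

Reject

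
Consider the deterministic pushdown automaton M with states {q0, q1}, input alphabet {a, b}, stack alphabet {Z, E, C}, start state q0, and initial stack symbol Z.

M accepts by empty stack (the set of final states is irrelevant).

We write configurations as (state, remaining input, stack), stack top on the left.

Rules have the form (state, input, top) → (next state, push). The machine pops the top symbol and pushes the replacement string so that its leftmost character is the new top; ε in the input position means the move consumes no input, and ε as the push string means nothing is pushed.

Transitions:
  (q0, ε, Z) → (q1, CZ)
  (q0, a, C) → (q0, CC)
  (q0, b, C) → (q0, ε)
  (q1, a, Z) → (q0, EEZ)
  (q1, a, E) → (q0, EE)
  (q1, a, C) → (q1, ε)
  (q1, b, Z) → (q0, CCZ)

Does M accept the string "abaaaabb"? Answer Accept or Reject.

(q0, abaaaabb, Z)
  ε-move, top Z: go to q1, push CZ → (q1, abaaaabb, CZ)
  read a, top C: go to q1, push ε → (q1, baaaabb, Z)
  read b, top Z: go to q0, push CCZ → (q0, aaaabb, CCZ)
  read a, top C: go to q0, push CC → (q0, aaabb, CCCZ)
  read a, top C: go to q0, push CC → (q0, aabb, CCCCZ)
  read a, top C: go to q0, push CC → (q0, abb, CCCCCZ)
  read a, top C: go to q0, push CC → (q0, bb, CCCCCCZ)
  read b, top C: go to q0, push ε → (q0, b, CCCCCZ)
  read b, top C: go to q0, push ε → (q0, ε, CCCCZ)
All input consumed; stack is CCCCZ, not empty, and no further ε-move applies.

Reject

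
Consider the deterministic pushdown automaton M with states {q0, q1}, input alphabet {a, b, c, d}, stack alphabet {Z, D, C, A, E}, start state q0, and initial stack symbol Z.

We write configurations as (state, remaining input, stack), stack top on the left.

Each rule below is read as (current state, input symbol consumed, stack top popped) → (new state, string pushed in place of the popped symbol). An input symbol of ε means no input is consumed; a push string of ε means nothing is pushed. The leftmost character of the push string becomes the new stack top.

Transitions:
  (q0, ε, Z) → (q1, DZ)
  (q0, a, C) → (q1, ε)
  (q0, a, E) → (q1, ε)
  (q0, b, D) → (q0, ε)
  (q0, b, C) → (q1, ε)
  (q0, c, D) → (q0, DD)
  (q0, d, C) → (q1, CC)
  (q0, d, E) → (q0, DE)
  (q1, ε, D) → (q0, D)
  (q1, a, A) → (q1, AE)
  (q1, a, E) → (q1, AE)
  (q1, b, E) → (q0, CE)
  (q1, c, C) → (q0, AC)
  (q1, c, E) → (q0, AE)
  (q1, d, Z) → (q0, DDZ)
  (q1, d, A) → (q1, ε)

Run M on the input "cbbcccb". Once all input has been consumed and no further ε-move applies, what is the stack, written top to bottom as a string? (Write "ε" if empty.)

DDDZ

(q0, cbbcccb, Z)
  ε-move, top Z: go to q1, push DZ → (q1, cbbcccb, DZ)
  ε-move, top D: go to q0, push D → (q0, cbbcccb, DZ)
  read c, top D: go to q0, push DD → (q0, bbcccb, DDZ)
  read b, top D: go to q0, push ε → (q0, bcccb, DZ)
  read b, top D: go to q0, push ε → (q0, cccb, Z)
  ε-move, top Z: go to q1, push DZ → (q1, cccb, DZ)
  ε-move, top D: go to q0, push D → (q0, cccb, DZ)
  read c, top D: go to q0, push DD → (q0, ccb, DDZ)
  read c, top D: go to q0, push DD → (q0, cb, DDDZ)
  read c, top D: go to q0, push DD → (q0, b, DDDDZ)
  read b, top D: go to q0, push ε → (q0, ε, DDDZ)
All input consumed in state q0 with stack DDDZ.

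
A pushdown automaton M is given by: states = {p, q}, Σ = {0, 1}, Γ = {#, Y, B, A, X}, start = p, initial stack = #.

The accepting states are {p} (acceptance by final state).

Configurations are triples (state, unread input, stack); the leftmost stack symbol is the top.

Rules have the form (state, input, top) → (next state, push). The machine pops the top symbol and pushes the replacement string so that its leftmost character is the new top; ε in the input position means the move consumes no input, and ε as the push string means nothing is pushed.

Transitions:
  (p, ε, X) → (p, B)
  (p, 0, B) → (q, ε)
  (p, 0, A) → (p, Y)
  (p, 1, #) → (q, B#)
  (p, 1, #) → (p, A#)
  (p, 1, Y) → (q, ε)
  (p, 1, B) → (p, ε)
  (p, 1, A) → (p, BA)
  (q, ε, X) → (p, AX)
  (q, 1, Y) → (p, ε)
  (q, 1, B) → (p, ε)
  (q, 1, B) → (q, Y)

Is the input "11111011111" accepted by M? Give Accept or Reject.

No computation consumes all input and reaches a final state.

Reject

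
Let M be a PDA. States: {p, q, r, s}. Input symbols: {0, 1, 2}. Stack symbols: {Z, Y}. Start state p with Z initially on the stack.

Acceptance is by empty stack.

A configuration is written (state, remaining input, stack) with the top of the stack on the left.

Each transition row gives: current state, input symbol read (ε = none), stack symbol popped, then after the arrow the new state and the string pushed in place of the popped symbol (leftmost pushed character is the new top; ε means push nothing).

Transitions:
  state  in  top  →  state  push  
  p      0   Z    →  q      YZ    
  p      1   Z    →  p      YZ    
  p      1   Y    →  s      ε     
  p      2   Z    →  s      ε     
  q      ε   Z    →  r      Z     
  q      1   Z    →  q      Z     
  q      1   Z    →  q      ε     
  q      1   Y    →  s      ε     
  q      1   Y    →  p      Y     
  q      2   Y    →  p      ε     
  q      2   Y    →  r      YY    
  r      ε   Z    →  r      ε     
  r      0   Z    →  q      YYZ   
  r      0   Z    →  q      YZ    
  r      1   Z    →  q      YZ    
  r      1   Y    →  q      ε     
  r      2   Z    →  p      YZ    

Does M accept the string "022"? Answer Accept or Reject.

Accept

One accepting computation: (p, 022, Z) ⊢ (q, 22, YZ) ⊢ (p, 2, Z) ⊢ (s, ε, ε)
All input consumed and the stack is empty.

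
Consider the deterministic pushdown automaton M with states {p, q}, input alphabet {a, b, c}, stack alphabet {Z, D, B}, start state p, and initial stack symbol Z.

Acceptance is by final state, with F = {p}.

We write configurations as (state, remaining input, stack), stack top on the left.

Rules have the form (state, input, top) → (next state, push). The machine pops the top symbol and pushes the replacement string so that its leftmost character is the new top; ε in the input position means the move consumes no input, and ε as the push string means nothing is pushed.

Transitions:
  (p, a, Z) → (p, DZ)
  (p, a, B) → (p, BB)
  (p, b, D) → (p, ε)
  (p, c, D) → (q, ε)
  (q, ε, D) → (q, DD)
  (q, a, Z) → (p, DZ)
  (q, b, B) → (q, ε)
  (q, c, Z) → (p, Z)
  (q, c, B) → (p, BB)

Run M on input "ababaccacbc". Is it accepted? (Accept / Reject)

(p, ababaccacbc, Z)
  read a, top Z: go to p, push DZ → (p, babaccacbc, DZ)
  read b, top D: go to p, push ε → (p, abaccacbc, Z)
  read a, top Z: go to p, push DZ → (p, baccacbc, DZ)
  read b, top D: go to p, push ε → (p, accacbc, Z)
  read a, top Z: go to p, push DZ → (p, ccacbc, DZ)
  read c, top D: go to q, push ε → (q, cacbc, Z)
  read c, top Z: go to p, push Z → (p, acbc, Z)
  read a, top Z: go to p, push DZ → (p, cbc, DZ)
  read c, top D: go to q, push ε → (q, bc, Z)
No transition applies at (q, bc, Z); input not fully consumed.

Reject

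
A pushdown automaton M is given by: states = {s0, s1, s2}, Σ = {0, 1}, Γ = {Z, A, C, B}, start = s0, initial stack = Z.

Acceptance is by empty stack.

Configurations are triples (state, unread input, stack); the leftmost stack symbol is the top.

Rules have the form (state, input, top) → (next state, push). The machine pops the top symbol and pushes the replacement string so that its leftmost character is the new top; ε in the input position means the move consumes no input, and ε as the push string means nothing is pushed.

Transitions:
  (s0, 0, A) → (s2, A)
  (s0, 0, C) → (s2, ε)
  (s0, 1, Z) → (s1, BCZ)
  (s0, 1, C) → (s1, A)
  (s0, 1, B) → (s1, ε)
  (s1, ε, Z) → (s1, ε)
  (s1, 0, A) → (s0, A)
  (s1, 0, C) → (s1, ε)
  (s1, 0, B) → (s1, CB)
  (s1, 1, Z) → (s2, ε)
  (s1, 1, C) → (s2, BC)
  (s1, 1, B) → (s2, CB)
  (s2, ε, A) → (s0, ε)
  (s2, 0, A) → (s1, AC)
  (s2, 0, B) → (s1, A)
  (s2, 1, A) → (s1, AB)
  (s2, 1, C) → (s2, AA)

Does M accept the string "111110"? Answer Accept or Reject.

Reject

No computation consumes all input and empties the stack.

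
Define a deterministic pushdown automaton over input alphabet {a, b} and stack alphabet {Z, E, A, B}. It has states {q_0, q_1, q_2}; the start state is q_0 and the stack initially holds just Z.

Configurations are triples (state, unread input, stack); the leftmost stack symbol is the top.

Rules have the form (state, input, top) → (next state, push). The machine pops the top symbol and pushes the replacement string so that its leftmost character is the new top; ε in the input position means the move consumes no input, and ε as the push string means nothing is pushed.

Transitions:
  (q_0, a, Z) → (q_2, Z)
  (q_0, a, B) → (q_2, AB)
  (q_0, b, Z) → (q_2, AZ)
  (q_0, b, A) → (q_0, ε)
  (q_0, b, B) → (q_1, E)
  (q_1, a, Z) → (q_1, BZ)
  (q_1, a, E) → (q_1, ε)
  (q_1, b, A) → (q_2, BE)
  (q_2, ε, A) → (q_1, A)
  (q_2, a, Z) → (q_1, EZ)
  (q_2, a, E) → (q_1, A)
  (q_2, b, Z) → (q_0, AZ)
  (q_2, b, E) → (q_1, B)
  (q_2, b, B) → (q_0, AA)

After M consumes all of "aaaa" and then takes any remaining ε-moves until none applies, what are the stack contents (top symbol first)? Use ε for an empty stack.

(q_0, aaaa, Z)
  read a, top Z: go to q_2, push Z → (q_2, aaa, Z)
  read a, top Z: go to q_1, push EZ → (q_1, aa, EZ)
  read a, top E: go to q_1, push ε → (q_1, a, Z)
  read a, top Z: go to q_1, push BZ → (q_1, ε, BZ)
All input consumed in state q_1 with stack BZ.

BZ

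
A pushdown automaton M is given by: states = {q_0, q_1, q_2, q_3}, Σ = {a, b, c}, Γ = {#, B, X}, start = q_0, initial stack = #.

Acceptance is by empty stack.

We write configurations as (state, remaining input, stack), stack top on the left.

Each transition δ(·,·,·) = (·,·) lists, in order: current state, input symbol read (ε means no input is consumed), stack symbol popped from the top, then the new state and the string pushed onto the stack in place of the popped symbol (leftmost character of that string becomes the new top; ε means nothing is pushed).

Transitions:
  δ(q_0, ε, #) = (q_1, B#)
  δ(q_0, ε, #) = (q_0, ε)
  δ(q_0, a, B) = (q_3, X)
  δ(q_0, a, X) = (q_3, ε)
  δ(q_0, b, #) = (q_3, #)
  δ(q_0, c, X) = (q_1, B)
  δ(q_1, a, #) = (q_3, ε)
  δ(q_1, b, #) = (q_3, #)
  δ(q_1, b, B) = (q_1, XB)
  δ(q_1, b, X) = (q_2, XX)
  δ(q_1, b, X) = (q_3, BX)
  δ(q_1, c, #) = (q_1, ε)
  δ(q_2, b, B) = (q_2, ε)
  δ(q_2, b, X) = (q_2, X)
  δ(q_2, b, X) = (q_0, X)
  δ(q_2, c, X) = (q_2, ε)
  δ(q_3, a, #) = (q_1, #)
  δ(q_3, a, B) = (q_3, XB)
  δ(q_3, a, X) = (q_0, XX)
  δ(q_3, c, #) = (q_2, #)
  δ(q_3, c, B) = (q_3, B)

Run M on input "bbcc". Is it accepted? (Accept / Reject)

Reject

No computation consumes all input and empties the stack.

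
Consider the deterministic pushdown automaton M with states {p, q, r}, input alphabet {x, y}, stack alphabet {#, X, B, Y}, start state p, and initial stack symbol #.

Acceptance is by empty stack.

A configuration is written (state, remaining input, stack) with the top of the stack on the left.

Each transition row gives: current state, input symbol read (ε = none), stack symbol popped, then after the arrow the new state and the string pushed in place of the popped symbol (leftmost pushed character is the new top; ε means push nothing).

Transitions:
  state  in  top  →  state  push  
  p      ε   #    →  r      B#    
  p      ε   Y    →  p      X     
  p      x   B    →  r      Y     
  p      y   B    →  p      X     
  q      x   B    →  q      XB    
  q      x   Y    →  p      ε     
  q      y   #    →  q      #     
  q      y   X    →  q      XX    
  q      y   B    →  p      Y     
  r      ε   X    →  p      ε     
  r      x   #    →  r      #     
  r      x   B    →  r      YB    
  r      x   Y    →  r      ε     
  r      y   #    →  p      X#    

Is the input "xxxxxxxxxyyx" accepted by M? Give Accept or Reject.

Reject

(p, xxxxxxxxxyyx, #)
  ε-move, top #: go to r, push B# → (r, xxxxxxxxxyyx, B#)
  read x, top B: go to r, push YB → (r, xxxxxxxxyyx, YB#)
  read x, top Y: go to r, push ε → (r, xxxxxxxyyx, B#)
  read x, top B: go to r, push YB → (r, xxxxxxyyx, YB#)
  read x, top Y: go to r, push ε → (r, xxxxxyyx, B#)
  read x, top B: go to r, push YB → (r, xxxxyyx, YB#)
  read x, top Y: go to r, push ε → (r, xxxyyx, B#)
  read x, top B: go to r, push YB → (r, xxyyx, YB#)
  read x, top Y: go to r, push ε → (r, xyyx, B#)
  read x, top B: go to r, push YB → (r, yyx, YB#)
No transition applies at (r, yyx, YB#); input not fully consumed.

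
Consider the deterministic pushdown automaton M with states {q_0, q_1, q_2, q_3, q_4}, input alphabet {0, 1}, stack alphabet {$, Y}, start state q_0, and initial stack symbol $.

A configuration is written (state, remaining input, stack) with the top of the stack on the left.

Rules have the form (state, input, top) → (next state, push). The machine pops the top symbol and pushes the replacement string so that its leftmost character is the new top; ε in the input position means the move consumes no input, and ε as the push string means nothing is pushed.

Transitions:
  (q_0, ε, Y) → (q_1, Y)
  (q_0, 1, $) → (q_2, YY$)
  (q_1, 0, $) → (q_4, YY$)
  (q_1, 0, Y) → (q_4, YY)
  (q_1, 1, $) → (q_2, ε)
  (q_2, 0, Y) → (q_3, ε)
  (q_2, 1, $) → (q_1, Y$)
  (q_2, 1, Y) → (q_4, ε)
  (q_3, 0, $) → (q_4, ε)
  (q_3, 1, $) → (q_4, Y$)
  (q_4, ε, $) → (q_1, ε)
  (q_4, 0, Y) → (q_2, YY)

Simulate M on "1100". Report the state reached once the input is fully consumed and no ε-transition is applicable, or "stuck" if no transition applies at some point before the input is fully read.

q_3

(q_0, 1100, $)
  read 1, top $: go to q_2, push YY$ → (q_2, 100, YY$)
  read 1, top Y: go to q_4, push ε → (q_4, 00, Y$)
  read 0, top Y: go to q_2, push YY → (q_2, 0, YY$)
  read 0, top Y: go to q_3, push ε → (q_3, ε, Y$)
All input consumed; M is in state q_3.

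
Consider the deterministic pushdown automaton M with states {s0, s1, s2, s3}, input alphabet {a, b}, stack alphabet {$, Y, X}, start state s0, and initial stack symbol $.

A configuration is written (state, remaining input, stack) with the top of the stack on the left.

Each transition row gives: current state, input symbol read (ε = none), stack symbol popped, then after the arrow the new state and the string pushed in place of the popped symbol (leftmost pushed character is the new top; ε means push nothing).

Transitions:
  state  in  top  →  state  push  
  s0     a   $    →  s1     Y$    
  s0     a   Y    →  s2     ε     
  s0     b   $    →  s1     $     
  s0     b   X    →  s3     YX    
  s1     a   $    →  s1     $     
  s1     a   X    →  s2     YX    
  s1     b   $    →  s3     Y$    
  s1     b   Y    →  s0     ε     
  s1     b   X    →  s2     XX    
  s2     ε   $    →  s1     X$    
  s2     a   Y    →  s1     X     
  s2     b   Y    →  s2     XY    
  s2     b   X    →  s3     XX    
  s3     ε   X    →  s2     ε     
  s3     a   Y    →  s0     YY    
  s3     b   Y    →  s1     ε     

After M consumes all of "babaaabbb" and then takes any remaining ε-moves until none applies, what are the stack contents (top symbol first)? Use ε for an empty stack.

XX$

(s0, babaaabbb, $)
  read b, top $: go to s1, push $ → (s1, abaaabbb, $)
  read a, top $: go to s1, push $ → (s1, baaabbb, $)
  read b, top $: go to s3, push Y$ → (s3, aaabbb, Y$)
  read a, top Y: go to s0, push YY → (s0, aabbb, YY$)
  read a, top Y: go to s2, push ε → (s2, abbb, Y$)
  read a, top Y: go to s1, push X → (s1, bbb, X$)
  read b, top X: go to s2, push XX → (s2, bb, XX$)
  read b, top X: go to s3, push XX → (s3, b, XXX$)
  ε-move, top X: go to s2, push ε → (s2, b, XX$)
  read b, top X: go to s3, push XX → (s3, ε, XXX$)
  ε-move, top X: go to s2, push ε → (s2, ε, XX$)
All input consumed in state s2 with stack XX$.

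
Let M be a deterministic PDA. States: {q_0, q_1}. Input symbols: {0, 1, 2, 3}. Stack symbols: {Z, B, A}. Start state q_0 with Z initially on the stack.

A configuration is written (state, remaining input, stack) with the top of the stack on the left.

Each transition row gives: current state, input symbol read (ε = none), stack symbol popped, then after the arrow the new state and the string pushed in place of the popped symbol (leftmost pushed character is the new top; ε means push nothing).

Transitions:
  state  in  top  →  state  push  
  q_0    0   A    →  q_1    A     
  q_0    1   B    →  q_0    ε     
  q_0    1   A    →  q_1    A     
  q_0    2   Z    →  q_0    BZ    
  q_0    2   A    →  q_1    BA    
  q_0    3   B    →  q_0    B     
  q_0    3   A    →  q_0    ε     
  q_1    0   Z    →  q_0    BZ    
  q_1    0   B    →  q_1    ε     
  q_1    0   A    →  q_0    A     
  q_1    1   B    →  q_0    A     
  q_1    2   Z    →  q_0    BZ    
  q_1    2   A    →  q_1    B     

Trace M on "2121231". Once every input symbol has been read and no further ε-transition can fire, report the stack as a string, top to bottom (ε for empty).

Z

(q_0, 2121231, Z)
  read 2, top Z: go to q_0, push BZ → (q_0, 121231, BZ)
  read 1, top B: go to q_0, push ε → (q_0, 21231, Z)
  read 2, top Z: go to q_0, push BZ → (q_0, 1231, BZ)
  read 1, top B: go to q_0, push ε → (q_0, 231, Z)
  read 2, top Z: go to q_0, push BZ → (q_0, 31, BZ)
  read 3, top B: go to q_0, push B → (q_0, 1, BZ)
  read 1, top B: go to q_0, push ε → (q_0, ε, Z)
All input consumed in state q_0 with stack Z.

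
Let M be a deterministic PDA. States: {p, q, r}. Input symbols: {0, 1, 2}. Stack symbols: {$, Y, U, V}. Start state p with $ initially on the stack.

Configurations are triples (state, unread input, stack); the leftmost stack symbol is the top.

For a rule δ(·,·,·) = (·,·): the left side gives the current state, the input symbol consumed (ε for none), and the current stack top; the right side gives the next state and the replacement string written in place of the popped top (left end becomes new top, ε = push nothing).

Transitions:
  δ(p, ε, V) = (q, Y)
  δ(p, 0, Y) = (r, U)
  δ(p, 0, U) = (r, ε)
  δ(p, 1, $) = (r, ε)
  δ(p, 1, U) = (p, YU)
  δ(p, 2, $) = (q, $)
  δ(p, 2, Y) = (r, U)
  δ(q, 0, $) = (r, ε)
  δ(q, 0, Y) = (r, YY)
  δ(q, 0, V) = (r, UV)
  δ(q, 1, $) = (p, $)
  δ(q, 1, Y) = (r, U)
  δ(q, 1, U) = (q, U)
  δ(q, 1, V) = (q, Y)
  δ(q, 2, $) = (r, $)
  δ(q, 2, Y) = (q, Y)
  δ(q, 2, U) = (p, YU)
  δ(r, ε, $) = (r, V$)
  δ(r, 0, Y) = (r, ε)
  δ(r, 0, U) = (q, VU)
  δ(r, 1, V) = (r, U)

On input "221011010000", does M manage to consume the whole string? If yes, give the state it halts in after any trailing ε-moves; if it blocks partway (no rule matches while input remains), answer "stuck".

q

(p, 221011010000, $)
  read 2, top $: go to q, push $ → (q, 21011010000, $)
  read 2, top $: go to r, push $ → (r, 1011010000, $)
  ε-move, top $: go to r, push V$ → (r, 1011010000, V$)
  read 1, top V: go to r, push U → (r, 011010000, U$)
  read 0, top U: go to q, push VU → (q, 11010000, VU$)
  read 1, top V: go to q, push Y → (q, 1010000, YU$)
  read 1, top Y: go to r, push U → (r, 010000, UU$)
  read 0, top U: go to q, push VU → (q, 10000, VUU$)
  read 1, top V: go to q, push Y → (q, 0000, YUU$)
  read 0, top Y: go to r, push YY → (r, 000, YYUU$)
  read 0, top Y: go to r, push ε → (r, 00, YUU$)
  read 0, top Y: go to r, push ε → (r, 0, UU$)
  read 0, top U: go to q, push VU → (q, ε, VUU$)
All input consumed; M is in state q.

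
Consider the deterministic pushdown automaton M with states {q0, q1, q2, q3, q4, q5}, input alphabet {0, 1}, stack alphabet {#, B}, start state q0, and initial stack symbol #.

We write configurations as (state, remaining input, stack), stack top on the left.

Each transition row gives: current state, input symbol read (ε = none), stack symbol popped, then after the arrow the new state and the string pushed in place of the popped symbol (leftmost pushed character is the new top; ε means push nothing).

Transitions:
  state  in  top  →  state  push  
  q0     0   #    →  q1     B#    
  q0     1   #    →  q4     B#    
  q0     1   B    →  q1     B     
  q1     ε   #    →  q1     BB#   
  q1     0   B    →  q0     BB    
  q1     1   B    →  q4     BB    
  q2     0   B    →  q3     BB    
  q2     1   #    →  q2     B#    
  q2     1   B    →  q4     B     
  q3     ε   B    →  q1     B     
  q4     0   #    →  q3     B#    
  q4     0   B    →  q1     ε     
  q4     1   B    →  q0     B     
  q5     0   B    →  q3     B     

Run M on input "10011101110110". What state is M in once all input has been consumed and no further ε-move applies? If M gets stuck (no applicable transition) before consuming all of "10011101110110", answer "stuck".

(q0, 10011101110110, #)
  read 1, top #: go to q4, push B# → (q4, 0011101110110, B#)
  read 0, top B: go to q1, push ε → (q1, 011101110110, #)
  ε-move, top #: go to q1, push BB# → (q1, 011101110110, BB#)
  read 0, top B: go to q0, push BB → (q0, 11101110110, BBB#)
  read 1, top B: go to q1, push B → (q1, 1101110110, BBB#)
  read 1, top B: go to q4, push BB → (q4, 101110110, BBBB#)
  read 1, top B: go to q0, push B → (q0, 01110110, BBBB#)
No transition for (q0, 0, top B); M blocks with input 01110110 remaining.

stuck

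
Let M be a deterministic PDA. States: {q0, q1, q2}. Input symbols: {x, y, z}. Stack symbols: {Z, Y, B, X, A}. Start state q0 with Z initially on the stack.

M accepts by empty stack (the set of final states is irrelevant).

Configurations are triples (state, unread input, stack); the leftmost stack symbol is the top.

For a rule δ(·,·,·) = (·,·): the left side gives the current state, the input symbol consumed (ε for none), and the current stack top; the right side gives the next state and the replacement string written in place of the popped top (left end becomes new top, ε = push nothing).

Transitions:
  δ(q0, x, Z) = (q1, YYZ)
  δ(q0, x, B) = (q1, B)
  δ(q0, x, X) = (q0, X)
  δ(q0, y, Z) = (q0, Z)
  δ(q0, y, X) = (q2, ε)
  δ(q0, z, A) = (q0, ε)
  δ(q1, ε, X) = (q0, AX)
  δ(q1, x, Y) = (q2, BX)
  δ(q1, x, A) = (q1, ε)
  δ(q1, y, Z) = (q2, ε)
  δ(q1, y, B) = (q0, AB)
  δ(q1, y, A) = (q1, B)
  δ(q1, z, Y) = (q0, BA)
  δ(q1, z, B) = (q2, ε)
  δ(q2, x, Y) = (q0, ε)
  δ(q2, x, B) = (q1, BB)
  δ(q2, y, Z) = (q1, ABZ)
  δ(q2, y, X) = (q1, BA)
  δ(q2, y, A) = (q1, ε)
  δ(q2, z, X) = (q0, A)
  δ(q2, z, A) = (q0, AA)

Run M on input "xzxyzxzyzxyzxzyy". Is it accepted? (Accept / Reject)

Accept

(q0, xzxyzxzyzxyzxzyy, Z) ⊢ (q1, zxyzxzyzxyzxzyy, YYZ) ⊢ (q0, xyzxzyzxyzxzyy, BAYZ) ⊢ (q1, yzxzyzxyzxzyy, BAYZ) ⊢ (q0, zxzyzxyzxzyy, ABAYZ) ⊢ (q0, xzyzxyzxzyy, BAYZ) ⊢ (q1, zyzxyzxzyy, BAYZ) ⊢ (q2, yzxyzxzyy, AYZ) ⊢ (q1, zxyzxzyy, YZ) ⊢ (q0, xyzxzyy, BAZ) ⊢ (q1, yzxzyy, BAZ) ⊢ (q0, zxzyy, ABAZ) ⊢ (q0, xzyy, BAZ) ⊢ (q1, zyy, BAZ) ⊢ (q2, yy, AZ) ⊢ (q1, y, Z) ⊢ (q2, ε, ε)
All input consumed and the stack is empty.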